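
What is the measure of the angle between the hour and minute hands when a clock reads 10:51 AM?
Hour hand position: 10 x 30 + 51 x 0.5 = 325.5 degrees
Minute hand position: 51 x 6 = 306 degrees
Difference: |325.5 - 306| = 19.5 degrees
The angle between the hands is 19.5 degrees

Final answer: 19.5 degrees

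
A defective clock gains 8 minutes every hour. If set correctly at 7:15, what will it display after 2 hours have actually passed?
For every 60 true minutes, the faulty clock advances 60 + 8 = 68 minutes.
True elapsed: 2 hours = 120 minutes.
Faulty clock advances: 120 x 68/60 = 136 minutes (drift: 16 minutes ahead).
Shown time: 7:15 + 136 minutes = 9:31.

Final answer: 9:31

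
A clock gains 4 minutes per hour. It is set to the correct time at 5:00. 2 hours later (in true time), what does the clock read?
For every 60 true minutes, the faulty clock advances 60 + 4 = 64 minutes.
True elapsed: 2 hours = 120 minutes.
Faulty clock advances: 120 x 64/60 = 128 minutes (drift: 8 minutes ahead).
Shown time: 5:00 + 128 minutes = 7:08.

Final answer: 7:08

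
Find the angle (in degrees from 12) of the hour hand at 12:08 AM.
The hour hand moves 30 degrees per hour and 0.5 degrees per minute.
At 12:08: (0) x 30 + 8 x 0.5 = 0 + 4 = 4 degrees

Final answer: 4 degrees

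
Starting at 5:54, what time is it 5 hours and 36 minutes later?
Starting time: 5:54
Adding 36 minutes to 54 minutes: 54 + 36 = 90 minutes = 1 hour and 30 minutes
Adding 5 hours: 5 + 5 + 1 (carry) = 11
Final time: 11:30

Final answer: 11:30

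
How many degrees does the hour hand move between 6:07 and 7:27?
The hour hand moves 0.5 degrees per minute.
Time elapsed: 7:27 - 6:07 = 80 minutes
Angular displacement: 80 x 0.5 = 40 degrees

Final answer: 40 degrees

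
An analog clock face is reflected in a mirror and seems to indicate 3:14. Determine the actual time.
Reflection across the vertical (12-6) axis maps a hand at angle A degrees to (360 - A) degrees, which sends a reading of T minutes past 12:00 to (720 - T) minutes past 12:00.
Mirror reads 3:14 = 194 minutes past 12:00.
Actual time: (720 - 194) mod 720 = 526 minutes = 8:46.

Final answer: 8:46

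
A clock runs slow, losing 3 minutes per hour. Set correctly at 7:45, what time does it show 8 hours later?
For every 60 true minutes, the faulty clock advances 60 - 3 = 57 minutes.
True elapsed: 8 hours = 480 minutes.
Faulty clock advances: 480 x 57/60 = 456 minutes (drift: 24 minutes behind).
Shown time: 7:45 + 456 minutes = 3:21.

Final answer: 3:21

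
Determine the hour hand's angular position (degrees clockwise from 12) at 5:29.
The hour hand moves 30 degrees per hour and 0.5 degrees per minute.
At 5:29: (5) x 30 + 29 x 0.5 = 150 + 14.5 = 164.5 degrees

Final answer: 164.5 degrees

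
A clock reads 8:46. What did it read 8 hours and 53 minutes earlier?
Starting time: 8:46 = 526 total minutes past 12:00
Subtracting: 8 hours and 53 minutes = 533 minutes
526 - 533 = -7 (negative, add 12 hours = 720) = 713 minutes
= 11 hours and 53 minutes past 12:00 = 11:53

Final answer: 11:53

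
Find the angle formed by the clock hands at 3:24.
Hour hand position: 3 x 30 + 24 x 0.5 = 102 degrees
Minute hand position: 24 x 6 = 144 degrees
Difference: |102 - 144| = 42 degrees
The angle between the hands is 42 degrees

Final answer: 42 degrees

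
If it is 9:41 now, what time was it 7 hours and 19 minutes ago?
Starting time: 9:41 = 581 total minutes past 12:00
Subtracting: 7 hours and 19 minutes = 439 minutes
581 - 439 = 142 minutes
= 2 hours and 22 minutes past 12:00 = 2:22

Final answer: 2:22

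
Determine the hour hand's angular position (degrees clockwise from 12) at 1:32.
The hour hand moves 30 degrees per hour and 0.5 degrees per minute.
At 1:32: (1) x 30 + 32 x 0.5 = 30 + 16 = 46 degrees

Final answer: 46 degrees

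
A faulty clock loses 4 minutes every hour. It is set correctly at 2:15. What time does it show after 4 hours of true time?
For every 60 true minutes, the faulty clock advances 60 - 4 = 56 minutes.
True elapsed: 4 hours = 240 minutes.
Faulty clock advances: 240 x 56/60 = 224 minutes (drift: 16 minutes behind).
Shown time: 2:15 + 224 minutes = 5:59.

Final answer: 5:59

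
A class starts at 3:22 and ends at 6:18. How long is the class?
From 3:22 to 6:18:
(6 x 60 + 18) - (3 x 60 + 22) = 378 - 202 = 176 minutes
= 2 hours and 56 minutes

Final answer: 2 hours and 56 minutes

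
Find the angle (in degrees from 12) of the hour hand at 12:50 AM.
The hour hand moves 30 degrees per hour and 0.5 degrees per minute.
At 12:50: (0) x 30 + 50 x 0.5 = 0 + 25 = 25 degrees

Final answer: 25 degrees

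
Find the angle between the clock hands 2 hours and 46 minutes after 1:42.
First find the time 2 hours and 46 minutes after 1:42.
Total minutes: 1 x 60 + 42 + 2 x 60 + 46 = 268.
268 mod 720 = 268 minutes = 4:28.
Now compute the angle at 4:28:
Hour hand: 4 x 30 + 28 x 0.5 = 134 degrees
Minute hand: 28 x 6 = 168 degrees
Difference: |134 - 168| = 34 degrees
The angle is 34 degrees

Final answer: 34 degrees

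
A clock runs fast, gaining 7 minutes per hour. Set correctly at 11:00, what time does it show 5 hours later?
For every 60 true minutes, the faulty clock advances 60 + 7 = 67 minutes.
True elapsed: 5 hours = 300 minutes.
Faulty clock advances: 300 x 67/60 = 335 minutes (drift: 35 minutes ahead).
Shown time: 11:00 + 335 minutes = 4:35.

Final answer: 4:35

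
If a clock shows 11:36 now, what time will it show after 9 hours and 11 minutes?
Starting time: 11:36
Adding 11 minutes to 36 minutes: 36 + 11 = 47 minutes
Adding 9 hours: 11 + 9 = 20 - 12 = 8
Final time: 8:47

Final answer: 8:47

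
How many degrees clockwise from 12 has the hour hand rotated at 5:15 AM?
The hour hand moves 30 degrees per hour and 0.5 degrees per minute.
At 5:15: (5) x 30 + 15 x 0.5 = 150 + 7.5 = 157.5 degrees

Final answer: 157.5 degrees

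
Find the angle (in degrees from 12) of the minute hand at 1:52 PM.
The minute hand moves 6 degrees per minute.
At 1:52: 52 x 6 = 312 degrees

Final answer: 312 degrees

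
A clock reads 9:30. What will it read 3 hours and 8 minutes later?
Starting time: 9:30
Adding 8 minutes to 30 minutes: 30 + 8 = 38 minutes
Adding 3 hours: 9 + 3 = 12
Final time: 12:38

Final answer: 12:38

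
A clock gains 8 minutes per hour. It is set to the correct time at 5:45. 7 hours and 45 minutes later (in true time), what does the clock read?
For every 60 true minutes, the faulty clock advances 60 + 8 = 68 minutes.
True elapsed: 7 hours and 45 minutes = 465 minutes.
Faulty clock advances: 465 x 68/60 = 527 minutes (drift: 62 minutes ahead).
Shown time: 5:45 + 527 minutes = 2:32.

Final answer: 2:32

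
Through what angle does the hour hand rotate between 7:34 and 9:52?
The hour hand moves 0.5 degrees per minute.
Time elapsed: 9:52 - 7:34 = 138 minutes
Angular displacement: 138 x 0.5 = 69 degrees

Final answer: 69 degrees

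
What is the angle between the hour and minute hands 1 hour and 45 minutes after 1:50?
First find the time 1 hour and 45 minutes after 1:50.
Total minutes: 1 x 60 + 50 + 1 x 60 + 45 = 215.
215 mod 720 = 215 minutes = 3:35.
Now compute the angle at 3:35:
Hour hand: 3 x 30 + 35 x 0.5 = 107.5 degrees
Minute hand: 35 x 6 = 210 degrees
Difference: |107.5 - 210| = 102.5 degrees
The angle is 102.5 degrees

Final answer: 102.5 degrees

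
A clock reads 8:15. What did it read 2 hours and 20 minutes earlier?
Starting time: 8:15 = 495 total minutes past 12:00
Subtracting: 2 hours and 20 minutes = 140 minutes
495 - 140 = 355 minutes
= 5 hours and 55 minutes past 12:00 = 5:55

Final answer: 5:55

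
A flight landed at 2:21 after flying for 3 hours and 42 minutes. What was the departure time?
Starting time: 2:21 = 141 total minutes past 12:00
Subtracting: 3 hours and 42 minutes = 222 minutes
141 - 222 = -81 (negative, add 12 hours = 720) = 639 minutes
= 10 hours and 39 minutes past 12:00 = 10:39

Final answer: 10:39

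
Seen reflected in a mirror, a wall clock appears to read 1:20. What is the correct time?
Reflection across the vertical (12-6) axis maps a hand at angle A degrees to (360 - A) degrees, which sends a reading of T minutes past 12:00 to (720 - T) minutes past 12:00.
Mirror reads 1:20 = 80 minutes past 12:00.
Actual time: (720 - 80) mod 720 = 640 minutes = 10:40.

Final answer: 10:40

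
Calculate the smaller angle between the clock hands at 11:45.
Hour hand position: 11 x 30 + 45 x 0.5 = 352.5 degrees
Minute hand position: 45 x 6 = 270 degrees
Difference: |352.5 - 270| = 82.5 degrees
The angle between the hands is 82.5 degrees

Final answer: 82.5 degrees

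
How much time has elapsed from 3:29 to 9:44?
From 3:29 to 9:44:
(9 x 60 + 44) - (3 x 60 + 29) = 584 - 209 = 375 minutes
= 6 hours and 15 minutes

Final answer: 6 hours and 15 minutes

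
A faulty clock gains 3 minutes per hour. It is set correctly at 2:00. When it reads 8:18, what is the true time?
For every 60 true minutes, the faulty clock advances 63 minutes, so 1 faulty-clock minute corresponds to 60/63 true minutes.
From 2:00 to 8:18 on the faulty dial is 378 minutes.
True elapsed: 378 x 60/63 = 360 minutes = 6 hours.
True time: 2:00 + 6 hours = 8:00.

Final answer: 8:00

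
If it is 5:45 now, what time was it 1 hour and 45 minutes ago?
Starting time: 5:45 = 345 total minutes past 12:00
Subtracting: 1 hour and 45 minutes = 105 minutes
345 - 105 = 240 minutes
= 4 hours past 12:00 = 4:00

Final answer: 4:00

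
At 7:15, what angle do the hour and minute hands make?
Hour hand position: 7 x 30 + 15 x 0.5 = 217.5 degrees
Minute hand position: 15 x 6 = 90 degrees
Difference: |217.5 - 90| = 127.5 degrees
The angle between the hands is 127.5 degrees

Final answer: 127.5 degrees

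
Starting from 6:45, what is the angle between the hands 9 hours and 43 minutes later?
First find the time 9 hours and 43 minutes after 6:45.
Total minutes: 6 x 60 + 45 + 9 x 60 + 43 = 988.
988 mod 720 = 268 minutes = 4:28.
Now compute the angle at 4:28:
Hour hand: 4 x 30 + 28 x 0.5 = 134 degrees
Minute hand: 28 x 6 = 168 degrees
Difference: |134 - 168| = 34 degrees
The angle is 34 degrees

Final answer: 34 degrees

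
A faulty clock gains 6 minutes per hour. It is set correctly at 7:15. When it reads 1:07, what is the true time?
For every 60 true minutes, the faulty clock advances 66 minutes, so 1 faulty-clock minute corresponds to 60/66 true minutes.
From 7:15 to 1:07 on the faulty dial is 352 minutes.
True elapsed: 352 x 60/66 = 320 minutes = 5 hours and 20 minutes.
True time: 7:15 + 5 hours and 20 minutes = 12:35.

Final answer: 12:35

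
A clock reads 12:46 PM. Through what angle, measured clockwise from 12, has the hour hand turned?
The hour hand moves 30 degrees per hour and 0.5 degrees per minute.
At 12:46: (0) x 30 + 46 x 0.5 = 0 + 23 = 23 degrees

Final answer: 23 degrees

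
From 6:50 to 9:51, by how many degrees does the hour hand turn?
The hour hand moves 0.5 degrees per minute.
Time elapsed: 9:51 - 6:50 = 181 minutes
Angular displacement: 181 x 0.5 = 90.5 degrees

Final answer: 90.5 degrees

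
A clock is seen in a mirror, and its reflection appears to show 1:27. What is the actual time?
Reflection across the vertical (12-6) axis maps a hand at angle A degrees to (360 - A) degrees, which sends a reading of T minutes past 12:00 to (720 - T) minutes past 12:00.
Mirror reads 1:27 = 87 minutes past 12:00.
Actual time: (720 - 87) mod 720 = 633 minutes = 10:33.

Final answer: 10:33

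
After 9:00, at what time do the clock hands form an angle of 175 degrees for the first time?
At t minutes past 9:00, the hour hand is at 30 x 9 + 0.5t degrees and the minute hand is at 6t degrees.
The smaller angle between them is 175 degrees when |30H - 5.5t| = 175 or |30H - 5.5t| = 185.
With H = 9, solve 30 x 9 - 5.5t = +/- target for each target:
  t = (30 x 9 - 175) / 5.5 = 17.27
  t = (30 x 9 + 175) / 5.5 = 80.91 (outside (0, 60))
  t = (30 x 9 - 185) / 5.5 = 15.45
  t = (30 x 9 + 185) / 5.5 = 82.73 (outside (0, 60))
Valid solutions in (0, 60): {15.45, 17.27} minutes.
The first occurrence is t = 15.45 minutes.
The hands form a 175-degree angle at 15.45 minutes past 9:00.

Final answer: 15.45 minutes past 9:00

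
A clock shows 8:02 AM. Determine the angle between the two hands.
Hour hand position: 8 x 30 + 2 x 0.5 = 241 degrees
Minute hand position: 2 x 6 = 12 degrees
Difference: |241 - 12| = 229 degrees
Since 229 > 180, the smaller angle is 360 - 229 = 131 degrees

Final answer: 131 degrees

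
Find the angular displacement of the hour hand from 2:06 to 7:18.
The hour hand moves 0.5 degrees per minute.
Time elapsed: 7:18 - 2:06 = 312 minutes
Angular displacement: 312 x 0.5 = 156 degrees

Final answer: 156 degrees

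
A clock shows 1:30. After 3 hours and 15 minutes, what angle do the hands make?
First find the time 3 hours and 15 minutes after 1:30.
Total minutes: 1 x 60 + 30 + 3 x 60 + 15 = 285.
285 mod 720 = 285 minutes = 4:45.
Now compute the angle at 4:45:
Hour hand: 4 x 30 + 45 x 0.5 = 142.5 degrees
Minute hand: 45 x 6 = 270 degrees
Difference: |142.5 - 270| = 127.5 degrees
The angle is 127.5 degrees

Final answer: 127.5 degrees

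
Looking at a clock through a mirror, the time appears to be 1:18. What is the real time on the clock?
Reflection across the vertical (12-6) axis maps a hand at angle A degrees to (360 - A) degrees, which sends a reading of T minutes past 12:00 to (720 - T) minutes past 12:00.
Mirror reads 1:18 = 78 minutes past 12:00.
Actual time: (720 - 78) mod 720 = 642 minutes = 10:42.

Final answer: 10:42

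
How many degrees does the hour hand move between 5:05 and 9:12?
The hour hand moves 0.5 degrees per minute.
Time elapsed: 9:12 - 5:05 = 247 minutes
Angular displacement: 247 x 0.5 = 123.5 degrees

Final answer: 123.5 degrees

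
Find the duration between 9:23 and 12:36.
From 9:23 to 12:36:
(12 x 60 + 36) - (9 x 60 + 23) = 756 - 563 = 193 minutes
= 3 hours and 13 minutes

Final answer: 3 hours and 13 minutes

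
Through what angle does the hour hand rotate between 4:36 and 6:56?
The hour hand moves 0.5 degrees per minute.
Time elapsed: 6:56 - 4:36 = 140 minutes
Angular displacement: 140 x 0.5 = 70 degrees

Final answer: 70 degrees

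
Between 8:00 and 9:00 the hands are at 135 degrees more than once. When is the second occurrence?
At t minutes past 8:00, the hour hand is at 30 x 8 + 0.5t degrees and the minute hand is at 6t degrees.
The smaller angle between them is 135 degrees when |30H - 5.5t| = 135 or |30H - 5.5t| = 225.
With H = 8, solve 30 x 8 - 5.5t = +/- target for each target:
  t = (30 x 8 - 135) / 5.5 = 19.09
  t = (30 x 8 + 135) / 5.5 = 68.18 (outside (0, 60))
  t = (30 x 8 - 225) / 5.5 = 2.73
  t = (30 x 8 + 225) / 5.5 = 84.55 (outside (0, 60))
Valid solutions in (0, 60): {2.73, 19.09} minutes.
The second occurrence is t = 19.09 minutes.
The hands form a 135-degree angle at 19.09 minutes past 8:00.

Final answer: 19.09 minutes past 8:00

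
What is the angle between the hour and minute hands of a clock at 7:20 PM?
Hour hand position: 7 x 30 + 20 x 0.5 = 220 degrees
Minute hand position: 20 x 6 = 120 degrees
Difference: |220 - 120| = 100 degrees
The angle between the hands is 100 degrees

Final answer: 100 degrees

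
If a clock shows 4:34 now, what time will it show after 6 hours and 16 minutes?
Starting time: 4:34
Adding 16 minutes to 34 minutes: 34 + 16 = 50 minutes
Adding 6 hours: 4 + 6 = 10
Final time: 10:50

Final answer: 10:50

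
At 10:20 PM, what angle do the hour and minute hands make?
Hour hand position: 10 x 30 + 20 x 0.5 = 310 degrees
Minute hand position: 20 x 6 = 120 degrees
Difference: |310 - 120| = 190 degrees
Since 190 > 180, the smaller angle is 360 - 190 = 170 degrees

Final answer: 170 degrees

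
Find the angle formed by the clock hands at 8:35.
Hour hand position: 8 x 30 + 35 x 0.5 = 257.5 degrees
Minute hand position: 35 x 6 = 210 degrees
Difference: |257.5 - 210| = 47.5 degrees
The angle between the hands is 47.5 degrees

Final answer: 47.5 degrees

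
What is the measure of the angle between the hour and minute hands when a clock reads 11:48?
Hour hand position: 11 x 30 + 48 x 0.5 = 354 degrees
Minute hand position: 48 x 6 = 288 degrees
Difference: |354 - 288| = 66 degrees
The angle between the hands is 66 degrees

Final answer: 66 degrees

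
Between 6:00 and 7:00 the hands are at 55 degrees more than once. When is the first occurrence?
At t minutes past 6:00, the hour hand is at 30 x 6 + 0.5t degrees and the minute hand is at 6t degrees.
The smaller angle between them is 55 degrees when |30H - 5.5t| = 55 or |30H - 5.5t| = 305.
With H = 6, solve 30 x 6 - 5.5t = +/- target for each target:
  t = (30 x 6 - 55) / 5.5 = 22.73
  t = (30 x 6 + 55) / 5.5 = 42.73
  t = (30 x 6 - 305) / 5.5 = -22.73 (outside (0, 60))
  t = (30 x 6 + 305) / 5.5 = 88.18 (outside (0, 60))
Valid solutions in (0, 60): {22.73, 42.73} minutes.
The first occurrence is t = 22.73 minutes.
The hands form a 55-degree angle at 22.73 minutes past 6:00.

Final answer: 22.73 minutes past 6:00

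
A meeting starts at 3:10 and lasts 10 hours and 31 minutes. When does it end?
Starting time: 3:10
Adding 31 minutes to 10 minutes: 10 + 31 = 41 minutes
Adding 10 hours: 3 + 10 = 13 - 12 = 1
Final time: 1:41

Final answer: 1:41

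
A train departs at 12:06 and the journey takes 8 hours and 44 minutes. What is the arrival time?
Starting time: 12:06
Adding 44 minutes to 6 minutes: 6 + 44 = 50 minutes
Adding 8 hours: 12 + 8 = 20 - 12 = 8
Final time: 8:50

Final answer: 8:50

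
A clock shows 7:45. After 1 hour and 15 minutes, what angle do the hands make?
First find the time 1 hour and 15 minutes after 7:45.
Total minutes: 7 x 60 + 45 + 1 x 60 + 15 = 540.
540 mod 720 = 540 minutes = 9:00.
Now compute the angle at 9:00:
Hour hand: 9 x 30 + 0 x 0.5 = 270 degrees
Minute hand: 0 x 6 = 0 degrees
Difference: |270 - 0| = 270 degrees
Smaller angle: 360 - 270 = 90 degrees

Final answer: 90 degrees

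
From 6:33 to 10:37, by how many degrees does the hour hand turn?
The hour hand moves 0.5 degrees per minute.
Time elapsed: 10:37 - 6:33 = 244 minutes
Angular displacement: 244 x 0.5 = 122 degrees

Final answer: 122 degrees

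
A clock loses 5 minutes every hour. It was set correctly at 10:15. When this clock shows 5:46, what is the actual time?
For every 60 true minutes, the faulty clock advances 55 minutes, so 1 faulty-clock minute corresponds to 60/55 true minutes.
From 10:15 to 5:46 on the faulty dial is 451 minutes.
True elapsed: 451 x 60/55 = 492 minutes = 8 hours and 12 minutes.
True time: 10:15 + 8 hours and 12 minutes = 6:27.

Final answer: 6:27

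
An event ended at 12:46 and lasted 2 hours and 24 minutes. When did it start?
Starting time: 12:46 = 46 total minutes past 12:00
Subtracting: 2 hours and 24 minutes = 144 minutes
46 - 144 = -98 (negative, add 12 hours = 720) = 622 minutes
= 10 hours and 22 minutes past 12:00 = 10:22

Final answer: 10:22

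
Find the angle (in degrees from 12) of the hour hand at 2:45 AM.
The hour hand moves 30 degrees per hour and 0.5 degrees per minute.
At 2:45: (2) x 30 + 45 x 0.5 = 60 + 22.5 = 82.5 degrees

Final answer: 82.5 degrees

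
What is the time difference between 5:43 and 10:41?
From 5:43 to 10:41:
(10 x 60 + 41) - (5 x 60 + 43) = 641 - 343 = 298 minutes
= 4 hours and 58 minutes

Final answer: 4 hours and 58 minutes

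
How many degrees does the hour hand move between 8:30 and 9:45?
The hour hand moves 0.5 degrees per minute.
Time elapsed: 9:45 - 8:30 = 75 minutes
Angular displacement: 75 x 0.5 = 37.5 degrees

Final answer: 37.5 degrees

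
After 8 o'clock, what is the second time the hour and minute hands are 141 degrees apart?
At t minutes past 8:00, the hour hand is at 30 x 8 + 0.5t degrees and the minute hand is at 6t degrees.
The smaller angle between them is 141 degrees when |30H - 5.5t| = 141 or |30H - 5.5t| = 219.
With H = 8, solve 30 x 8 - 5.5t = +/- target for each target:
  t = (30 x 8 - 141) / 5.5 = 18
  t = (30 x 8 + 141) / 5.5 = 69.27 (outside (0, 60))
  t = (30 x 8 - 219) / 5.5 = 3.82
  t = (30 x 8 + 219) / 5.5 = 83.45 (outside (0, 60))
Valid solutions in (0, 60): {3.82, 18} minutes.
The second occurrence is t = 18 minutes.
The hands form a 141-degree angle at 18 minutes past 8:00.

Final answer: 18 minutes past 8:00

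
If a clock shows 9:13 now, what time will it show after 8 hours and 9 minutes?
Starting time: 9:13
Adding 9 minutes to 13 minutes: 13 + 9 = 22 minutes
Adding 8 hours: 9 + 8 = 17 - 12 = 5
Final time: 5:22

Final answer: 5:22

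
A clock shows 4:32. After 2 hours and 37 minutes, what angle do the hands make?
First find the time 2 hours and 37 minutes after 4:32.
Total minutes: 4 x 60 + 32 + 2 x 60 + 37 = 429.
429 mod 720 = 429 minutes = 7:09.
Now compute the angle at 7:09:
Hour hand: 7 x 30 + 9 x 0.5 = 214.5 degrees
Minute hand: 9 x 6 = 54 degrees
Difference: |214.5 - 54| = 160.5 degrees
The angle is 160.5 degrees

Final answer: 160.5 degrees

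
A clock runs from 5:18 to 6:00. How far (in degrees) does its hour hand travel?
The hour hand moves 0.5 degrees per minute.
Time elapsed: 6:00 - 5:18 = 42 minutes
Angular displacement: 42 x 0.5 = 21 degrees

Final answer: 21 degrees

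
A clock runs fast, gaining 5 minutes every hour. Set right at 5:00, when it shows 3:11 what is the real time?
For every 60 true minutes, the faulty clock advances 65 minutes, so 1 faulty-clock minute corresponds to 60/65 true minutes.
From 5:00 to 3:11 on the faulty dial is 611 minutes.
True elapsed: 611 x 60/65 = 564 minutes = 9 hours and 24 minutes.
True time: 5:00 + 9 hours and 24 minutes = 2:24.

Final answer: 2:24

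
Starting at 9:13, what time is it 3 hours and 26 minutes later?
Starting time: 9:13
Adding 26 minutes to 13 minutes: 13 + 26 = 39 minutes
Adding 3 hours: 9 + 3 = 12
Final time: 12:39

Final answer: 12:39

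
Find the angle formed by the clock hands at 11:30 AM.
Hour hand position: 11 x 30 + 30 x 0.5 = 345 degrees
Minute hand position: 30 x 6 = 180 degrees
Difference: |345 - 180| = 165 degrees
The angle between the hands is 165 degrees

Final answer: 165 degrees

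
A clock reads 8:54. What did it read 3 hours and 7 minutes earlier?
Starting time: 8:54 = 534 total minutes past 12:00
Subtracting: 3 hours and 7 minutes = 187 minutes
534 - 187 = 347 minutes
= 5 hours and 47 minutes past 12:00 = 5:47

Final answer: 5:47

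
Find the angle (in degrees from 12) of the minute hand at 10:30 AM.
The minute hand moves 6 degrees per minute.
At 10:30: 30 x 6 = 180 degrees

Final answer: 180 degrees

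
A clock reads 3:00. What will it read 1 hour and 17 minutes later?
Starting time: 3:00
Adding 17 minutes to 0 minutes: 0 + 17 = 17 minutes
Adding 1 hour: 3 + 1 = 4
Final time: 4:17

Final answer: 4:17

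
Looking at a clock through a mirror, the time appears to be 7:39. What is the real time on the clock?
Reflection across the vertical (12-6) axis maps a hand at angle A degrees to (360 - A) degrees, which sends a reading of T minutes past 12:00 to (720 - T) minutes past 12:00.
Mirror reads 7:39 = 459 minutes past 12:00.
Actual time: (720 - 459) mod 720 = 261 minutes = 4:21.

Final answer: 4:21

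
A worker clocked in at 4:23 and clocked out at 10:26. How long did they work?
From 4:23 to 10:26:
(10 x 60 + 26) - (4 x 60 + 23) = 626 - 263 = 363 minutes
= 6 hours and 3 minutes

Final answer: 6 hours and 3 minutes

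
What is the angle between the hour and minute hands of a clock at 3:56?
Hour hand position: 3 x 30 + 56 x 0.5 = 118 degrees
Minute hand position: 56 x 6 = 336 degrees
Difference: |118 - 336| = 218 degrees
Since 218 > 180, the smaller angle is 360 - 218 = 142 degrees

Final answer: 142 degrees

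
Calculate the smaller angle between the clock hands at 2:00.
Hour hand position: 2 x 30 + 0 x 0.5 = 60 degrees
Minute hand position: 0 x 6 = 0 degrees
Difference: |60 - 0| = 60 degrees
The angle between the hands is 60 degrees

Final answer: 60 degrees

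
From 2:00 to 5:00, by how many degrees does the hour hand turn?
The hour hand moves 0.5 degrees per minute.
Time elapsed: 5:00 - 2:00 = 180 minutes
Angular displacement: 180 x 0.5 = 90 degrees

Final answer: 90 degrees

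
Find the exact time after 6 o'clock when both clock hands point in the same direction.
The minute hand gains 5.5 degrees per minute on the hour hand.
At 6:00, the hour hand is at 180 degrees and the minute hand is at 0 degrees.
The gap is 180 degrees. Time to close: 180/5.5 = 60 x 6/11 = 32.73 minutes.
The hands overlap at 32.73 minutes past 6:00.

Final answer: 32.73 minutes past 6:00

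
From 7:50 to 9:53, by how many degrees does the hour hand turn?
The hour hand moves 0.5 degrees per minute.
Time elapsed: 9:53 - 7:50 = 123 minutes
Angular displacement: 123 x 0.5 = 61.5 degrees

Final answer: 61.5 degrees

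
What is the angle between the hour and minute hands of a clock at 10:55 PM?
Hour hand position: 10 x 30 + 55 x 0.5 = 327.5 degrees
Minute hand position: 55 x 6 = 330 degrees
Difference: |327.5 - 330| = 2.5 degrees
The angle between the hands is 2.5 degrees

Final answer: 2.5 degrees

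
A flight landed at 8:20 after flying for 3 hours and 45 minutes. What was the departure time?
Starting time: 8:20 = 500 total minutes past 12:00
Subtracting: 3 hours and 45 minutes = 225 minutes
500 - 225 = 275 minutes
= 4 hours and 35 minutes past 12:00 = 4:35

Final answer: 4:35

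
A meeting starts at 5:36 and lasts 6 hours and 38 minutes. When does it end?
Starting time: 5:36
Adding 38 minutes to 36 minutes: 36 + 38 = 74 minutes = 1 hour and 14 minutes
Adding 6 hours: 5 + 6 + 1 (carry) = 12
Final time: 12:14

Final answer: 12:14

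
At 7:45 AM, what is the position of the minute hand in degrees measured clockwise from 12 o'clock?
The minute hand moves 6 degrees per minute.
At 7:45: 45 x 6 = 270 degrees

Final answer: 270 degrees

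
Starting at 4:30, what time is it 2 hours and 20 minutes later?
Starting time: 4:30
Adding 20 minutes to 30 minutes: 30 + 20 = 50 minutes
Adding 2 hours: 4 + 2 = 6
Final time: 6:50

Final answer: 6:50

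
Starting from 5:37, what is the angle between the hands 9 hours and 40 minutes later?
First find the time 9 hours and 40 minutes after 5:37.
Total minutes: 5 x 60 + 37 + 9 x 60 + 40 = 917.
917 mod 720 = 197 minutes = 3:17.
Now compute the angle at 3:17:
Hour hand: 3 x 30 + 17 x 0.5 = 98.5 degrees
Minute hand: 17 x 6 = 102 degrees
Difference: |98.5 - 102| = 3.5 degrees
The angle is 3.5 degrees

Final answer: 3.5 degrees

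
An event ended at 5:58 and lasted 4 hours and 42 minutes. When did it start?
Starting time: 5:58 = 358 total minutes past 12:00
Subtracting: 4 hours and 42 minutes = 282 minutes
358 - 282 = 76 minutes
= 1 hour and 16 minutes past 12:00 = 1:16

Final answer: 1:16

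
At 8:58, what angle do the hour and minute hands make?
Hour hand position: 8 x 30 + 58 x 0.5 = 269 degrees
Minute hand position: 58 x 6 = 348 degrees
Difference: |269 - 348| = 79 degrees
The angle between the hands is 79 degrees

Final answer: 79 degrees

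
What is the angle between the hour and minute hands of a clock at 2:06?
Hour hand position: 2 x 30 + 6 x 0.5 = 63 degrees
Minute hand position: 6 x 6 = 36 degrees
Difference: |63 - 36| = 27 degrees
The angle between the hands is 27 degrees

Final answer: 27 degrees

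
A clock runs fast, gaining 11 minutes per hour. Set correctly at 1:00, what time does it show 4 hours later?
For every 60 true minutes, the faulty clock advances 60 + 11 = 71 minutes.
True elapsed: 4 hours = 240 minutes.
Faulty clock advances: 240 x 71/60 = 284 minutes (drift: 44 minutes ahead).
Shown time: 1:00 + 284 minutes = 5:44.

Final answer: 5:44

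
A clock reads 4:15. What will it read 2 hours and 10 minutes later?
Starting time: 4:15
Adding 10 minutes to 15 minutes: 15 + 10 = 25 minutes
Adding 2 hours: 4 + 2 = 6
Final time: 6:25

Final answer: 6:25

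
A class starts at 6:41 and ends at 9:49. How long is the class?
From 6:41 to 9:49:
(9 x 60 + 49) - (6 x 60 + 41) = 589 - 401 = 188 minutes
= 3 hours and 8 minutes

Final answer: 3 hours and 8 minutes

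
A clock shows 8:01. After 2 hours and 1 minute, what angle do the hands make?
First find the time 2 hours and 1 minute after 8:01.
Total minutes: 8 x 60 + 1 + 2 x 60 + 1 = 602.
602 mod 720 = 602 minutes = 10:02.
Now compute the angle at 10:02:
Hour hand: 10 x 30 + 2 x 0.5 = 301 degrees
Minute hand: 2 x 6 = 12 degrees
Difference: |301 - 12| = 289 degrees
Smaller angle: 360 - 289 = 71 degrees

Final answer: 71 degrees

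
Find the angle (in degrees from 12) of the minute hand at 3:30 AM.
The minute hand moves 6 degrees per minute.
At 3:30: 30 x 6 = 180 degrees

Final answer: 180 degrees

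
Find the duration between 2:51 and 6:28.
From 2:51 to 6:28:
(6 x 60 + 28) - (2 x 60 + 51) = 388 - 171 = 217 minutes
= 3 hours and 37 minutes

Final answer: 3 hours and 37 minutes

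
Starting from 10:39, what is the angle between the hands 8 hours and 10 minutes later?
First find the time 8 hours and 10 minutes after 10:39.
Total minutes: 10 x 60 + 39 + 8 x 60 + 10 = 1129.
1129 mod 720 = 409 minutes = 6:49.
Now compute the angle at 6:49:
Hour hand: 6 x 30 + 49 x 0.5 = 204.5 degrees
Minute hand: 49 x 6 = 294 degrees
Difference: |204.5 - 294| = 89.5 degrees
The angle is 89.5 degrees

Final answer: 89.5 degrees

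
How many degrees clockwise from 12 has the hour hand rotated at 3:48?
The hour hand moves 30 degrees per hour and 0.5 degrees per minute.
At 3:48: (3) x 30 + 48 x 0.5 = 90 + 24 = 114 degrees

Final answer: 114 degrees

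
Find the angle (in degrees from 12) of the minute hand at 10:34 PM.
The minute hand moves 6 degrees per minute.
At 10:34: 34 x 6 = 204 degrees

Final answer: 204 degrees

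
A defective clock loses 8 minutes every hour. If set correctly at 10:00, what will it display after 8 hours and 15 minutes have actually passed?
For every 60 true minutes, the faulty clock advances 60 - 8 = 52 minutes.
True elapsed: 8 hours and 15 minutes = 495 minutes.
Faulty clock advances: 495 x 52/60 = 429 minutes (drift: 66 minutes behind).
Shown time: 10:00 + 429 minutes = 5:09.

Final answer: 5:09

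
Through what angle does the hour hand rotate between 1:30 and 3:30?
The hour hand moves 0.5 degrees per minute.
Time elapsed: 3:30 - 1:30 = 120 minutes
Angular displacement: 120 x 0.5 = 60 degrees

Final answer: 60 degrees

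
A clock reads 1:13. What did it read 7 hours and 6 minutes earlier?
Starting time: 1:13 = 73 total minutes past 12:00
Subtracting: 7 hours and 6 minutes = 426 minutes
73 - 426 = -353 (negative, add 12 hours = 720) = 367 minutes
= 6 hours and 7 minutes past 12:00 = 6:07

Final answer: 6:07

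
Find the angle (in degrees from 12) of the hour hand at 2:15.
The hour hand moves 30 degrees per hour and 0.5 degrees per minute.
At 2:15: (2) x 30 + 15 x 0.5 = 60 + 7.5 = 67.5 degrees

Final answer: 67.5 degrees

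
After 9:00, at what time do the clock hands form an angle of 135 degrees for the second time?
At t minutes past 9:00, the hour hand is at 30 x 9 + 0.5t degrees and the minute hand is at 6t degrees.
The smaller angle between them is 135 degrees when |30H - 5.5t| = 135 or |30H - 5.5t| = 225.
With H = 9, solve 30 x 9 - 5.5t = +/- target for each target:
  t = (30 x 9 - 135) / 5.5 = 24.55
  t = (30 x 9 + 135) / 5.5 = 73.64 (outside (0, 60))
  t = (30 x 9 - 225) / 5.5 = 8.18
  t = (30 x 9 + 225) / 5.5 = 90 (outside (0, 60))
Valid solutions in (0, 60): {8.18, 24.55} minutes.
The second occurrence is t = 24.55 minutes.
The hands form a 135-degree angle at 24.55 minutes past 9:00.

Final answer: 24.55 minutes past 9:00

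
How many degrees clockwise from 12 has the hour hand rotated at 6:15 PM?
The hour hand moves 30 degrees per hour and 0.5 degrees per minute.
At 6:15: (6) x 30 + 15 x 0.5 = 180 + 7.5 = 187.5 degrees

Final answer: 187.5 degrees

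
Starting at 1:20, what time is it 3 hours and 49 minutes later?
Starting time: 1:20
Adding 49 minutes to 20 minutes: 20 + 49 = 69 minutes = 1 hour and 9 minutes
Adding 3 hours: 1 + 3 + 1 (carry) = 5
Final time: 5:09

Final answer: 5:09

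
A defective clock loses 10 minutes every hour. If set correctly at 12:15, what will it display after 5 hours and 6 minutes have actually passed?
For every 60 true minutes, the faulty clock advances 60 - 10 = 50 minutes.
True elapsed: 5 hours and 6 minutes = 306 minutes.
Faulty clock advances: 306 x 50/60 = 255 minutes (drift: 51 minutes behind).
Shown time: 12:15 + 255 minutes = 4:30.

Final answer: 4:30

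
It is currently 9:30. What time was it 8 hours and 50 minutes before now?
Starting time: 9:30 = 570 total minutes past 12:00
Subtracting: 8 hours and 50 minutes = 530 minutes
570 - 530 = 40 minutes
= 40 minutes past 12:00 = 12:40

Final answer: 12:40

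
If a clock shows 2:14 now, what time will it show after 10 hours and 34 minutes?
Starting time: 2:14
Adding 34 minutes to 14 minutes: 14 + 34 = 48 minutes
Adding 10 hours: 2 + 10 = 12
Final time: 12:48

Final answer: 12:48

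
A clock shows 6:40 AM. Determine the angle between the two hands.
Hour hand position: 6 x 30 + 40 x 0.5 = 200 degrees
Minute hand position: 40 x 6 = 240 degrees
Difference: |200 - 240| = 40 degrees
The angle between the hands is 40 degrees

Final answer: 40 degrees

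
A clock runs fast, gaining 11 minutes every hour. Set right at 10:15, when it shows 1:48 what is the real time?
For every 60 true minutes, the faulty clock advances 71 minutes, so 1 faulty-clock minute corresponds to 60/71 true minutes.
From 10:15 to 1:48 on the faulty dial is 213 minutes.
True elapsed: 213 x 60/71 = 180 minutes = 3 hours.
True time: 10:15 + 3 hours = 1:15.

Final answer: 1:15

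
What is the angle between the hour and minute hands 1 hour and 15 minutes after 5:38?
First find the time 1 hour and 15 minutes after 5:38.
Total minutes: 5 x 60 + 38 + 1 x 60 + 15 = 413.
413 mod 720 = 413 minutes = 6:53.
Now compute the angle at 6:53:
Hour hand: 6 x 30 + 53 x 0.5 = 206.5 degrees
Minute hand: 53 x 6 = 318 degrees
Difference: |206.5 - 318| = 111.5 degrees
The angle is 111.5 degrees

Final answer: 111.5 degrees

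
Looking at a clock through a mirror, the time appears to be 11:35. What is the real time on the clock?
Reflection across the vertical (12-6) axis maps a hand at angle A degrees to (360 - A) degrees, which sends a reading of T minutes past 12:00 to (720 - T) minutes past 12:00.
Mirror reads 11:35 = 695 minutes past 12:00.
Actual time: (720 - 695) mod 720 = 25 minutes = 12:25.

Final answer: 12:25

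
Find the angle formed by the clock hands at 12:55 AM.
Hour hand position: 0 x 30 + 55 x 0.5 = 27.5 degrees
Minute hand position: 55 x 6 = 330 degrees
Difference: |27.5 - 330| = 302.5 degrees
Since 302.5 > 180, the smaller angle is 360 - 302.5 = 57.5 degrees

Final answer: 57.5 degrees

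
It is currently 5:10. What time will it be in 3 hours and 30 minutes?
Starting time: 5:10
Adding 30 minutes to 10 minutes: 10 + 30 = 40 minutes
Adding 3 hours: 5 + 3 = 8
Final time: 8:40

Final answer: 8:40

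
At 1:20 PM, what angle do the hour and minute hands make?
Hour hand position: 1 x 30 + 20 x 0.5 = 40 degrees
Minute hand position: 20 x 6 = 120 degrees
Difference: |40 - 120| = 80 degrees
The angle between the hands is 80 degrees

Final answer: 80 degrees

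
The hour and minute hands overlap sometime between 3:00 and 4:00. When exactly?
The minute hand gains 5.5 degrees per minute on the hour hand.
At 3:00, the hour hand is at 90 degrees and the minute hand is at 0 degrees.
The gap is 90 degrees. Time to close: 90/5.5 = 60 x 3/11 = 16.36 minutes.
The hands overlap at 16.36 minutes past 3:00.

Final answer: 16.36 minutes past 3:00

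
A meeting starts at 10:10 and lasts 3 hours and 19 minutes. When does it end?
Starting time: 10:10
Adding 19 minutes to 10 minutes: 10 + 19 = 29 minutes
Adding 3 hours: 10 + 3 = 13 - 12 = 1
Final time: 1:29

Final answer: 1:29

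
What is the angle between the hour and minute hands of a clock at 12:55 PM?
Hour hand position: 0 x 30 + 55 x 0.5 = 27.5 degrees
Minute hand position: 55 x 6 = 330 degrees
Difference: |27.5 - 330| = 302.5 degrees
Since 302.5 > 180, the smaller angle is 360 - 302.5 = 57.5 degrees

Final answer: 57.5 degrees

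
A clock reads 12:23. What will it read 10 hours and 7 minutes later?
Starting time: 12:23
Adding 7 minutes to 23 minutes: 23 + 7 = 30 minutes
Adding 10 hours: 12 + 10 = 22 - 12 = 10
Final time: 10:30

Final answer: 10:30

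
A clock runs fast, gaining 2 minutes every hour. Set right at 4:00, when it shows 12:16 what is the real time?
For every 60 true minutes, the faulty clock advances 62 minutes, so 1 faulty-clock minute corresponds to 60/62 true minutes.
From 4:00 to 12:16 on the faulty dial is 496 minutes.
True elapsed: 496 x 60/62 = 480 minutes = 8 hours.
True time: 4:00 + 8 hours = 12:00.

Final answer: 12:00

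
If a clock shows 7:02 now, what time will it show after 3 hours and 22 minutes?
Starting time: 7:02
Adding 22 minutes to 2 minutes: 2 + 22 = 24 minutes
Adding 3 hours: 7 + 3 = 10
Final time: 10:24

Final answer: 10:24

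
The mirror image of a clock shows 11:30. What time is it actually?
Reflection across the vertical (12-6) axis maps a hand at angle A degrees to (360 - A) degrees, which sends a reading of T minutes past 12:00 to (720 - T) minutes past 12:00.
Mirror reads 11:30 = 690 minutes past 12:00.
Actual time: (720 - 690) mod 720 = 30 minutes = 12:30.

Final answer: 12:30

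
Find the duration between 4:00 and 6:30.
From 4:00 to 6:30:
(6 x 60 + 30) - (4 x 60 + 0) = 390 - 240 = 150 minutes
= 2 hours and 30 minutes

Final answer: 2 hours and 30 minutes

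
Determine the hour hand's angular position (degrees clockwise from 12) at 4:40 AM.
The hour hand moves 30 degrees per hour and 0.5 degrees per minute.
At 4:40: (4) x 30 + 40 x 0.5 = 120 + 20 = 140 degrees

Final answer: 140 degrees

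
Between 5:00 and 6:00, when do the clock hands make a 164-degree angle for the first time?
At t minutes past 5:00, the hour hand is at 30 x 5 + 0.5t degrees and the minute hand is at 6t degrees.
The smaller angle between them is 164 degrees when |30H - 5.5t| = 164 or |30H - 5.5t| = 196.
With H = 5, solve 30 x 5 - 5.5t = +/- target for each target:
  t = (30 x 5 - 164) / 5.5 = -2.55 (outside (0, 60))
  t = (30 x 5 + 164) / 5.5 = 57.09
  t = (30 x 5 - 196) / 5.5 = -8.36 (outside (0, 60))
  t = (30 x 5 + 196) / 5.5 = 62.91 (outside (0, 60))
Valid solutions in (0, 60): {57.09} minutes.
The first occurrence is t = 57.09 minutes.
The hands form a 164-degree angle at 57.09 minutes past 5:00.

Final answer: 57.09 minutes past 5:00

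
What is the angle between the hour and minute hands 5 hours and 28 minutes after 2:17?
First find the time 5 hours and 28 minutes after 2:17.
Total minutes: 2 x 60 + 17 + 5 x 60 + 28 = 465.
465 mod 720 = 465 minutes = 7:45.
Now compute the angle at 7:45:
Hour hand: 7 x 30 + 45 x 0.5 = 232.5 degrees
Minute hand: 45 x 6 = 270 degrees
Difference: |232.5 - 270| = 37.5 degrees
The angle is 37.5 degrees

Final answer: 37.5 degrees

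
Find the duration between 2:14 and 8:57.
From 2:14 to 8:57:
(8 x 60 + 57) - (2 x 60 + 14) = 537 - 134 = 403 minutes
= 6 hours and 43 minutes

Final answer: 6 hours and 43 minutes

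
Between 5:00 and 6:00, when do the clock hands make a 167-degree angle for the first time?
At t minutes past 5:00, the hour hand is at 30 x 5 + 0.5t degrees and the minute hand is at 6t degrees.
The smaller angle between them is 167 degrees when |30H - 5.5t| = 167 or |30H - 5.5t| = 193.
With H = 5, solve 30 x 5 - 5.5t = +/- target for each target:
  t = (30 x 5 - 167) / 5.5 = -3.09 (outside (0, 60))
  t = (30 x 5 + 167) / 5.5 = 57.64
  t = (30 x 5 - 193) / 5.5 = -7.82 (outside (0, 60))
  t = (30 x 5 + 193) / 5.5 = 62.36 (outside (0, 60))
Valid solutions in (0, 60): {57.64} minutes.
The first occurrence is t = 57.64 minutes.
The hands form a 167-degree angle at 57.64 minutes past 5:00.

Final answer: 57.64 minutes past 5:00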